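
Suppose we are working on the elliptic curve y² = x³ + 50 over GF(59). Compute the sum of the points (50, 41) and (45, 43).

(50, 41) + (45, 43). λ = (43 - 41)/(45 - 50) ≡ 2/54 mod 59. 54⁻¹ ≡ 47 (mod 59), so λ ≡ 35.
  x = λ² - 50 - 45 = 1225 - 95 ≡ 9; y = λ·(50 - 9) - 41 ≡ 37. → (9, 37)

(9, 37)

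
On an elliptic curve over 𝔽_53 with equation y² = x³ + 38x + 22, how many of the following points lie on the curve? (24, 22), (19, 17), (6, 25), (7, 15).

2

(24, 22): 22² ≡ 7, rhs ≡ 24 → off.
(19, 17): 17² ≡ 24, rhs ≡ 24 → on.
(6, 25): 25² ≡ 42, rhs ≡ 42 → on.
(7, 15): 15² ≡ 13, rhs ≡ 48 → off.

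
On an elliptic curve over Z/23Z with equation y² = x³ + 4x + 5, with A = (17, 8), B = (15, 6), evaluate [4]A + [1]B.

First 4A:
Double-and-add on 4 = (100)₂. Start with A = (17, 8) for the leading 1-bit.
double: tangent at (17, 8): λ = (3·17² + 4)/(2·8) ≡ 20/16. 16⁻¹ ≡ 13 (mod 23) since 16·13 = 208 ≡ 1, so λ ≡ 20·13 ≡ 7.
  x = λ² - 17 - 17 = 49 - 34 ≡ 15; y = λ·(17 - 15) - 8 ≡ 6. → (15, 6)
double: tangent at (15, 6): λ = (3·15² + 4)/(2·6) ≡ 12/12. 12⁻¹ ≡ 2 (mod 23) since 12·2 = 24 ≡ 1, so λ ≡ 12·2 ≡ 1.
  x = λ² - 15 - 15 = 1 - 30 ≡ 17; y = λ·(15 - 17) - 6 ≡ 15. → (17, 15)
4A = (17, 15).
Finally 4A + B:
(17, 15) + (15, 6). λ = (6 - 15)/(15 - 17) ≡ 14/21 mod 23. 21⁻¹ ≡ 11 (mod 23) since 21·11 = 231 ≡ 1, so λ ≡ 16.
  x = λ² - 17 - 15 = 256 - 32 ≡ 17; y = λ·(17 - 17) - 15 ≡ 8. → (17, 8)

(17, 8)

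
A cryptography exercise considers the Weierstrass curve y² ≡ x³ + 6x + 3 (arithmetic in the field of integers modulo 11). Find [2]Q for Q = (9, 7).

(7, 5)

tangent at (9, 7): λ = (3·9² + 6)/(2·7) ≡ 7/3. 3⁻¹ ≡ 4 (mod 11), so λ ≡ 7·4 ≡ 6.
  x = λ² - 9 - 9 = 36 - 18 ≡ 7; y = λ·(9 - 7) - 7 ≡ 5. → (7, 5)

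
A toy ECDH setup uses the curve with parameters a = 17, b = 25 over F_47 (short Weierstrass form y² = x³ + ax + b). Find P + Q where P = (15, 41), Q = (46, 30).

(41, 41)

(15, 41) + (46, 30). λ = (30 - 41)/(46 - 15) ≡ 36/31 mod 47. 31⁻¹ ≡ 44 (mod 47), so λ ≡ 33.
  x = λ² - 15 - 46 = 1089 - 61 ≡ 41; y = λ·(15 - 41) - 41 ≡ 41. → (41, 41)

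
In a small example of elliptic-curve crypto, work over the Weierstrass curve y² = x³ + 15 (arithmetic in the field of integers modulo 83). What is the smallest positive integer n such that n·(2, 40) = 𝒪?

2P: tangent at (2, 40): λ = (3·2² + 0)/(2·40) ≡ 12/80. 80⁻¹ ≡ 55 (mod 83), so λ ≡ 12·55 ≡ 79.
  x = λ² - 2 - 2 = 6241 - 4 ≡ 12; y = λ·(2 - 12) - 40 ≡ 0. → (12, 0)
3P: (12, 0) + (2, 40). λ = (40 - 0)/(2 - 12) ≡ 40/73 mod 83. 73⁻¹ ≡ 58 (mod 83) since 73·58 = 4234 ≡ 1, so λ ≡ 79.
  x = λ² - 12 - 2 = 6241 - 14 ≡ 2; y = λ·(12 - 2) - 0 ≡ 43. → (2, 43)
4P: (2, 43) + (2, 40): same x and y₁ ≡ -y₂, so the sum is 𝒪.
4P = 𝒪, so the order is 4.

4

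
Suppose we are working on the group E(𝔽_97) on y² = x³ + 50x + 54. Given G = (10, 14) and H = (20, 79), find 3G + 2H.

First 3G:
Repeated addition: build up to 3G.
2G: tangent at (10, 14): λ = (3·10² + 50)/(2·14) ≡ 59/28. 28⁻¹ ≡ 52 (mod 97) since 28·52 = 1456 ≡ 1, so λ ≡ 59·52 ≡ 61.
  x = λ² - 10 - 10 = 3721 - 20 ≡ 15; y = λ·(10 - 15) - 14 ≡ 69. → (15, 69)
3G: (15, 69) + (10, 14). λ = (14 - 69)/(10 - 15) ≡ 42/92 mod 97. 92⁻¹ ≡ 58 (mod 97), so λ ≡ 11.
  x = λ² - 15 - 10 = 121 - 25 ≡ 96; y = λ·(15 - 96) - 69 ≡ 10. → (96, 10)
3G = (96, 10).
Next 2H:
Repeated addition: build up to 2H.
2H: tangent at (20, 79): λ = (3·20² + 50)/(2·79) ≡ 86/61. 61⁻¹ ≡ 35 (mod 97) since 61·35 = 2135 ≡ 1, so λ ≡ 86·35 ≡ 3.
  x = λ² - 20 - 20 = 9 - 40 ≡ 66; y = λ·(20 - 66) - 79 ≡ 74. → (66, 74)
2H = (66, 74).
Finally 3G + 2H:
(96, 10) + (66, 74). λ = (74 - 10)/(66 - 96) ≡ 64/67 mod 97. 67⁻¹ ≡ 42 (mod 97), so λ ≡ 69.
  x = λ² - 96 - 66 = 4761 - 162 ≡ 40; y = λ·(96 - 40) - 10 ≡ 71. → (40, 71)

(40, 71)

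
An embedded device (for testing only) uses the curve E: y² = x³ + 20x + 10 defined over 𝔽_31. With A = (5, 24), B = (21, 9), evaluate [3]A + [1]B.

(20, 28)

First 3A:
Repeated addition: build up to 3A.
2A: tangent at (5, 24): λ = (3·5² + 20)/(2·24) ≡ 2/17. 17⁻¹ ≡ 11 (mod 31), so λ ≡ 2·11 ≡ 22.
  x = λ² - 5 - 5 = 484 - 10 ≡ 9; y = λ·(5 - 9) - 24 ≡ 12. → (9, 12)
3A: (9, 12) + (5, 24). λ = (24 - 12)/(5 - 9) ≡ 12/27 mod 31. 27⁻¹ ≡ 23 (mod 31), so λ ≡ 28.
  x = λ² - 9 - 5 = 784 - 14 ≡ 26; y = λ·(9 - 26) - 12 ≡ 8. → (26, 8)
3A = (26, 8).
Finally 3A + B:
(26, 8) + (21, 9). λ = (9 - 8)/(21 - 26) ≡ 1/26 mod 31. 26⁻¹ ≡ 6 (mod 31), so λ ≡ 6.
  x = λ² - 26 - 21 = 36 - 47 ≡ 20; y = λ·(26 - 20) - 8 ≡ 28. → (20, 28)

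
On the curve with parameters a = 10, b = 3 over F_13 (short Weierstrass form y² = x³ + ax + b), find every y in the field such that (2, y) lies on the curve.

none

x³ + 10x + 3 = 31 ≡ 5 (mod 13).
5 is a non-residue mod 13; no y exists.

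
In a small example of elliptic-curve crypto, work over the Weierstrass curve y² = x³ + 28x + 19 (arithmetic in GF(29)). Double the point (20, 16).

(13, 17)

tangent at (20, 16): λ = (3·20² + 28)/(2·16) ≡ 10/3. 3⁻¹ ≡ 10 (mod 29), so λ ≡ 10·10 ≡ 13.
  x = λ² - 20 - 20 = 169 - 40 ≡ 13; y = λ·(20 - 13) - 16 ≡ 17. → (13, 17)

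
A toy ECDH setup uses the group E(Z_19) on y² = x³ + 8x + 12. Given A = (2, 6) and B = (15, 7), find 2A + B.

(10, 16)

First 2A:
Repeated addition: build up to 2A.
2A: tangent at (2, 6): λ = (3·2² + 8)/(2·6) ≡ 1/12. 12⁻¹ ≡ 8 (mod 19), so λ ≡ 1·8 ≡ 8.
  x = λ² - 2 - 2 = 64 - 4 ≡ 3; y = λ·(2 - 3) - 6 ≡ 5. → (3, 5)
2A = (3, 5).
Finally 2A + B:
(3, 5) + (15, 7). λ = (7 - 5)/(15 - 3) ≡ 2/12 mod 19. 12⁻¹ ≡ 8 (mod 19) since 12·8 = 96 ≡ 1, so λ ≡ 16.
  x = λ² - 3 - 15 = 256 - 18 ≡ 10; y = λ·(3 - 10) - 5 ≡ 16. → (10, 16)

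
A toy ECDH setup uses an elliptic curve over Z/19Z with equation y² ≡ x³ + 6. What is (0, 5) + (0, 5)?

(0, 14)

tangent at (0, 5): λ = (3·0² + 0)/(2·5) ≡ 0/10. 10⁻¹ ≡ 2 (mod 19), so λ ≡ 0·2 ≡ 0.
  x = λ² - 0 - 0 = 0 - 0 ≡ 0; y = λ·(0 - 0) - 5 ≡ 14. → (0, 14)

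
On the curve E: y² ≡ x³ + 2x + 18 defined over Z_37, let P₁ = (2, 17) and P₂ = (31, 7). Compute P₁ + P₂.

(31, 30)

(2, 17) + (31, 7). λ = (7 - 17)/(31 - 2) ≡ 27/29 mod 37. 29⁻¹ ≡ 23 (mod 37), so λ ≡ 29.
  x = λ² - 2 - 31 = 841 - 33 ≡ 31; y = λ·(2 - 31) - 17 ≡ 30. → (31, 30)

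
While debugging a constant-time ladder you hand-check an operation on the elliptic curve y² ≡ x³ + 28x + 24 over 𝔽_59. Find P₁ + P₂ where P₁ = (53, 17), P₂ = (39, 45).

(53, 17) + (39, 45). λ = (45 - 17)/(39 - 53) ≡ 28/45 mod 59. 45⁻¹ ≡ 21 (mod 59), so λ ≡ 57.
  x = λ² - 53 - 39 = 3249 - 92 ≡ 30; y = λ·(53 - 30) - 17 ≡ 55. → (30, 55)

(30, 55)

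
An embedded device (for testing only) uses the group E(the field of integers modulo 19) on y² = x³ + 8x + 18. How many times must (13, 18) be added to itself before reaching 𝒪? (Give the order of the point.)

2P: tangent at (13, 18): λ = (3·13² + 8)/(2·18) ≡ 2/17. 17⁻¹ ≡ 9 (mod 19), so λ ≡ 2·9 ≡ 18.
  x = λ² - 13 - 13 = 324 - 26 ≡ 13; y = λ·(13 - 13) - 18 ≡ 1. → (13, 1)
3P: (13, 1) + (13, 18): same x and y₁ ≡ -y₂, so the sum is 𝒪.
3P = 𝒪, so the order is 3.

3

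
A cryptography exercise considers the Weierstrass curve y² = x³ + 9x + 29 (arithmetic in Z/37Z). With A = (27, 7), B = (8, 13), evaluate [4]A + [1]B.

First 4A:
Repeated addition: build up to 4A.
2A: tangent at (27, 7): λ = (3·27² + 9)/(2·7) ≡ 13/14. 14⁻¹ ≡ 8 (mod 37) since 14·8 = 112 ≡ 1, so λ ≡ 13·8 ≡ 30.
  x = λ² - 27 - 27 = 900 - 54 ≡ 32; y = λ·(27 - 32) - 7 ≡ 28. → (32, 28)
3A: (32, 28) + (27, 7). λ = (7 - 28)/(27 - 32) ≡ 16/32 mod 37. 32⁻¹ ≡ 22 (mod 37) since 32·22 = 704 ≡ 1, so λ ≡ 19.
  x = λ² - 32 - 27 = 361 - 59 ≡ 6; y = λ·(32 - 6) - 28 ≡ 22. → (6, 22)
4A: (6, 22) + (27, 7). λ = (7 - 22)/(27 - 6) ≡ 22/21 mod 37. 21⁻¹ ≡ 30 (mod 37) since 21·30 = 630 ≡ 1, so λ ≡ 31.
  x = λ² - 6 - 27 = 961 - 33 ≡ 3; y = λ·(6 - 3) - 22 ≡ 34. → (3, 34)
4A = (3, 34).
Finally 4A + B:
(3, 34) + (8, 13). λ = (13 - 34)/(8 - 3) ≡ 16/5 mod 37. 5⁻¹ ≡ 15 (mod 37), so λ ≡ 18.
  x = λ² - 3 - 8 = 324 - 11 ≡ 17; y = λ·(3 - 17) - 34 ≡ 10. → (17, 10)

(17, 10)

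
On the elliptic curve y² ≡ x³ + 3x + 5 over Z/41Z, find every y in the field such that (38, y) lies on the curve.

16, 25

x³ + 3x + 5 = 54991 ≡ 10 (mod 41).
Square roots of 10 mod 41: 16 and 25 (since 16² = 256 ≡ 10).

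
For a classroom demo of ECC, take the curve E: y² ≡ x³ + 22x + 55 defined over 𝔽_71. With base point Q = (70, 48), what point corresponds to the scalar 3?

Repeated addition: build up to 3Q.
2Q: tangent at (70, 48): λ = (3·70² + 22)/(2·48) ≡ 25/25. 25⁻¹ ≡ 54 (mod 71), so λ ≡ 25·54 ≡ 1.
  x = λ² - 70 - 70 = 1 - 140 ≡ 3; y = λ·(70 - 3) - 48 ≡ 19. → (3, 19)
3Q: (3, 19) + (70, 48). λ = (48 - 19)/(70 - 3) ≡ 29/67 mod 71. 67⁻¹ ≡ 53 (mod 71), so λ ≡ 46.
  x = λ² - 3 - 70 = 2116 - 73 ≡ 55; y = λ·(3 - 55) - 19 ≡ 3. → (55, 3)

(55, 3)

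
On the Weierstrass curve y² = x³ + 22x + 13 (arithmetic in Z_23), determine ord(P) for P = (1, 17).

2P: tangent at (1, 17): λ = (3·1² + 22)/(2·17) ≡ 2/11. 11⁻¹ ≡ 21 (mod 23) since 11·21 = 231 ≡ 1, so λ ≡ 2·21 ≡ 19.
  x = λ² - 1 - 1 = 361 - 2 ≡ 14; y = λ·(1 - 14) - 17 ≡ 12. → (14, 12)
3P: (14, 12) + (1, 17). λ = (17 - 12)/(1 - 14) ≡ 5/10 mod 23. 10⁻¹ ≡ 7 (mod 23), so λ ≡ 12.
  x = λ² - 14 - 1 = 144 - 15 ≡ 14; y = λ·(14 - 14) - 12 ≡ 11. → (14, 11)
4P: (14, 11) + (1, 17). λ = (17 - 11)/(1 - 14) ≡ 6/10 mod 23. 10⁻¹ ≡ 7 (mod 23) since 10·7 = 70 ≡ 1, so λ ≡ 19.
  x = λ² - 14 - 1 = 361 - 15 ≡ 1; y = λ·(14 - 1) - 11 ≡ 6. → (1, 6)
5P: (1, 6) + (1, 17): same x and y₁ ≡ -y₂, so the sum is ∞.
5P = ∞, so the order is 5.

5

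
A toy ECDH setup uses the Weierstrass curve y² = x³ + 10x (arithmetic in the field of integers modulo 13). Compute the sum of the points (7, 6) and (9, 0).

(7, 6) + (9, 0). λ = (0 - 6)/(9 - 7) ≡ 7/2 mod 13. 2⁻¹ ≡ 7 (mod 13), so λ ≡ 10.
  x = λ² - 7 - 9 = 100 - 16 ≡ 6; y = λ·(7 - 6) - 6 ≡ 4. → (6, 4)

(6, 4)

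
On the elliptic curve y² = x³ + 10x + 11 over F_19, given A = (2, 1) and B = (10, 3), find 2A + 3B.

(0, 12)

First 2A:
Repeated addition: build up to 2A.
2A: tangent at (2, 1): λ = (3·2² + 10)/(2·1) ≡ 3/2. 2⁻¹ ≡ 10 (mod 19), so λ ≡ 3·10 ≡ 11.
  x = λ² - 2 - 2 = 121 - 4 ≡ 3; y = λ·(2 - 3) - 1 ≡ 7. → (3, 7)
2A = (3, 7).
Next 3B:
Repeated addition: build up to 3B.
2B: tangent at (10, 3): λ = (3·10² + 10)/(2·3) ≡ 6/6. 6⁻¹ ≡ 16 (mod 19), so λ ≡ 6·16 ≡ 1.
  x = λ² - 10 - 10 = 1 - 20 ≡ 0; y = λ·(10 - 0) - 3 ≡ 7. → (0, 7)
3B: (0, 7) + (10, 3). λ = (3 - 7)/(10 - 0) ≡ 15/10 mod 19. 10⁻¹ ≡ 2 (mod 19), so λ ≡ 11.
  x = λ² - 0 - 10 = 121 - 10 ≡ 16; y = λ·(0 - 16) - 7 ≡ 7. → (16, 7)
3B = (16, 7).
Finally 2A + 3B:
(3, 7) + (16, 7). λ = (7 - 7)/(16 - 3) ≡ 0/13 mod 19. 13⁻¹ ≡ 3 (mod 19), so λ ≡ 0.
  x = λ² - 3 - 16 = 0 - 19 ≡ 0; y = λ·(3 - 0) - 7 ≡ 12. → (0, 12)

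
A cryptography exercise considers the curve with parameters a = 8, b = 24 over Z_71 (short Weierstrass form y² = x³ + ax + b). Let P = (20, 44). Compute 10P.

(70, 21)

Repeated addition: build up to 10P.
2P: tangent at (20, 44): λ = (3·20² + 8)/(2·44) ≡ 1/17. 17⁻¹ ≡ 46 (mod 71) since 17·46 = 782 ≡ 1, so λ ≡ 1·46 ≡ 46.
  x = λ² - 20 - 20 = 2116 - 40 ≡ 17; y = λ·(20 - 17) - 44 ≡ 23. → (17, 23)
3P: (17, 23) + (20, 44). λ = (44 - 23)/(20 - 17) ≡ 21/3 mod 71. 3⁻¹ ≡ 24 (mod 71) since 3·24 = 72 ≡ 1, so λ ≡ 7.
  x = λ² - 17 - 20 = 49 - 37 ≡ 12; y = λ·(17 - 12) - 23 ≡ 12. → (12, 12)
4P: (12, 12) + (20, 44). λ = (44 - 12)/(20 - 12) ≡ 32/8 mod 71. 8⁻¹ ≡ 9 (mod 71) since 8·9 = 72 ≡ 1, so λ ≡ 4.
  x = λ² - 12 - 20 = 16 - 32 ≡ 55; y = λ·(12 - 55) - 12 ≡ 29. → (55, 29)
5P: (55, 29) + (20, 44). λ = (44 - 29)/(20 - 55) ≡ 15/36 mod 71. 36⁻¹ ≡ 2 (mod 71), so λ ≡ 30.
  x = λ² - 55 - 20 = 900 - 75 ≡ 44; y = λ·(55 - 44) - 29 ≡ 17. → (44, 17)
6P: (44, 17) + (20, 44). λ = (44 - 17)/(20 - 44) ≡ 27/47 mod 71. 47⁻¹ ≡ 68 (mod 71), so λ ≡ 61.
  x = λ² - 44 - 20 = 3721 - 64 ≡ 36; y = λ·(44 - 36) - 17 ≡ 45. → (36, 45)
7P: (36, 45) + (20, 44). λ = (44 - 45)/(20 - 36) ≡ 70/55 mod 71. 55⁻¹ ≡ 31 (mod 71) since 55·31 = 1705 ≡ 1, so λ ≡ 40.
  x = λ² - 36 - 20 = 1600 - 56 ≡ 53; y = λ·(36 - 53) - 45 ≡ 56. → (53, 56)
8P: (53, 56) + (20, 44). λ = (44 - 56)/(20 - 53) ≡ 59/38 mod 71. 38⁻¹ ≡ 43 (mod 71), so λ ≡ 52.
  x = λ² - 53 - 20 = 2704 - 73 ≡ 4; y = λ·(53 - 4) - 56 ≡ 7. → (4, 7)
9P: (4, 7) + (20, 44). λ = (44 - 7)/(20 - 4) ≡ 37/16 mod 71. 16⁻¹ ≡ 40 (mod 71) since 16·40 = 640 ≡ 1, so λ ≡ 60.
  x = λ² - 4 - 20 = 3600 - 24 ≡ 26; y = λ·(4 - 26) - 7 ≡ 22. → (26, 22)
10P: (26, 22) + (20, 44). λ = (44 - 22)/(20 - 26) ≡ 22/65 mod 71. 65⁻¹ ≡ 59 (mod 71) since 65·59 = 3835 ≡ 1, so λ ≡ 20.
  x = λ² - 26 - 20 = 400 - 46 ≡ 70; y = λ·(26 - 70) - 22 ≡ 21. → (70, 21)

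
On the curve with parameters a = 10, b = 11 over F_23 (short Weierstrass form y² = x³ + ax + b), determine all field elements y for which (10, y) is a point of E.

x³ + 10x + 11 = 1111 ≡ 7 (mod 23).
7 is a non-residue mod 23; no y exists.

none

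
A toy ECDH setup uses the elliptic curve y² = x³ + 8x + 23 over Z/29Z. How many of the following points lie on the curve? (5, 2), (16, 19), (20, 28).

(5, 2): 2² ≡ 4, rhs ≡ 14 → off.
(16, 19): 19² ≡ 13, rhs ≡ 13 → on.
(20, 28): 28² ≡ 1, rhs ≡ 5 → off.

1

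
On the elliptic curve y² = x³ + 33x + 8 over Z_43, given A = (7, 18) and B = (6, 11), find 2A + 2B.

First 2A:
Repeated addition: build up to 2A.
2A: tangent at (7, 18): λ = (3·7² + 33)/(2·18) ≡ 8/36. 36⁻¹ ≡ 6 (mod 43) since 36·6 = 216 ≡ 1, so λ ≡ 8·6 ≡ 5.
  x = λ² - 7 - 7 = 25 - 14 ≡ 11; y = λ·(7 - 11) - 18 ≡ 5. → (11, 5)
2A = (11, 5).
Next 2B:
Repeated addition: build up to 2B.
2B: tangent at (6, 11): λ = (3·6² + 33)/(2·11) ≡ 12/22. 22⁻¹ ≡ 2 (mod 43) since 22·2 = 44 ≡ 1, so λ ≡ 12·2 ≡ 24.
  x = λ² - 6 - 6 = 576 - 12 ≡ 5; y = λ·(6 - 5) - 11 ≡ 13. → (5, 13)
2B = (5, 13).
Finally 2A + 2B:
(11, 5) + (5, 13). λ = (13 - 5)/(5 - 11) ≡ 8/37 mod 43. 37⁻¹ ≡ 7 (mod 43) since 37·7 = 259 ≡ 1, so λ ≡ 13.
  x = λ² - 11 - 5 = 169 - 16 ≡ 24; y = λ·(11 - 24) - 5 ≡ 41. → (24, 41)

(24, 41)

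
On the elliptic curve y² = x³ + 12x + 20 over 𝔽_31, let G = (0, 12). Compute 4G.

(29, 22)

Repeated addition: build up to 4G.
2G: tangent at (0, 12): λ = (3·0² + 12)/(2·12) ≡ 12/24. 24⁻¹ ≡ 22 (mod 31) since 24·22 = 528 ≡ 1, so λ ≡ 12·22 ≡ 16.
  x = λ² - 0 - 0 = 256 - 0 ≡ 8; y = λ·(0 - 8) - 12 ≡ 15. → (8, 15)
3G: (8, 15) + (0, 12). λ = (12 - 15)/(0 - 8) ≡ 28/23 mod 31. 23⁻¹ ≡ 27 (mod 31) since 23·27 = 621 ≡ 1, so λ ≡ 12.
  x = λ² - 8 - 0 = 144 - 8 ≡ 12; y = λ·(8 - 12) - 15 ≡ 30. → (12, 30)
4G: (12, 30) + (0, 12). λ = (12 - 30)/(0 - 12) ≡ 13/19 mod 31. 19⁻¹ ≡ 18 (mod 31), so λ ≡ 17.
  x = λ² - 12 - 0 = 289 - 12 ≡ 29; y = λ·(12 - 29) - 30 ≡ 22. → (29, 22)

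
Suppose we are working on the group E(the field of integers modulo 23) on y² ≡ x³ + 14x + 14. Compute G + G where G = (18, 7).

tangent at (18, 7): λ = (3·18² + 14)/(2·7) ≡ 20/14. 14⁻¹ ≡ 5 (mod 23), so λ ≡ 20·5 ≡ 8.
  x = λ² - 18 - 18 = 64 - 36 ≡ 5; y = λ·(18 - 5) - 7 ≡ 5. → (5, 5)

(5, 5)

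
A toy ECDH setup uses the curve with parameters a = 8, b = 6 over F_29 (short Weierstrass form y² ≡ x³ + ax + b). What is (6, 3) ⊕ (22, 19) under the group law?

(2, 1)

(6, 3) + (22, 19). λ = (19 - 3)/(22 - 6) ≡ 16/16 mod 29. 16⁻¹ ≡ 20 (mod 29) since 16·20 = 320 ≡ 1, so λ ≡ 1.
  x = λ² - 6 - 22 = 1 - 28 ≡ 2; y = λ·(6 - 2) - 3 ≡ 1. → (2, 1)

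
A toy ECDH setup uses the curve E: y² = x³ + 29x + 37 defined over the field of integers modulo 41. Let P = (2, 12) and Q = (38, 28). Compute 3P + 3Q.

First 3P:
Repeated addition: build up to 3P.
2P: tangent at (2, 12): λ = (3·2² + 29)/(2·12) ≡ 0/24. 24⁻¹ ≡ 12 (mod 41), so λ ≡ 0·12 ≡ 0.
  x = λ² - 2 - 2 = 0 - 4 ≡ 37; y = λ·(2 - 37) - 12 ≡ 29. → (37, 29)
3P: (37, 29) + (2, 12). λ = (12 - 29)/(2 - 37) ≡ 24/6 mod 41. 6⁻¹ ≡ 7 (mod 41), so λ ≡ 4.
  x = λ² - 37 - 2 = 16 - 39 ≡ 18; y = λ·(37 - 18) - 29 ≡ 6. → (18, 6)
3P = (18, 6).
Next 3Q:
Repeated addition: build up to 3Q.
2Q: tangent at (38, 28): λ = (3·38² + 29)/(2·28) ≡ 15/15. 15⁻¹ ≡ 11 (mod 41) since 15·11 = 165 ≡ 1, so λ ≡ 15·11 ≡ 1.
  x = λ² - 38 - 38 = 1 - 76 ≡ 7; y = λ·(38 - 7) - 28 ≡ 3. → (7, 3)
3Q: (7, 3) + (38, 28). λ = (28 - 3)/(38 - 7) ≡ 25/31 mod 41. 31⁻¹ ≡ 4 (mod 41) since 31·4 = 124 ≡ 1, so λ ≡ 18.
  x = λ² - 7 - 38 = 324 - 45 ≡ 33; y = λ·(7 - 33) - 3 ≡ 21. → (33, 21)
3Q = (33, 21).
Finally 3P + 3Q:
(18, 6) + (33, 21). λ = (21 - 6)/(33 - 18) ≡ 15/15 mod 41. 15⁻¹ ≡ 11 (mod 41), so λ ≡ 1.
  x = λ² - 18 - 33 = 1 - 51 ≡ 32; y = λ·(18 - 32) - 6 ≡ 21. → (32, 21)

(32, 21)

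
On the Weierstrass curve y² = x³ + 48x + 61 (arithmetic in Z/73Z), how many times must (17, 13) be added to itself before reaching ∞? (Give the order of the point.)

2P: tangent at (17, 13): λ = (3·17² + 48)/(2·13) ≡ 39/26. 26⁻¹ ≡ 59 (mod 73), so λ ≡ 39·59 ≡ 38.
  x = λ² - 17 - 17 = 1444 - 34 ≡ 23; y = λ·(17 - 23) - 13 ≡ 51. → (23, 51)
3P: (23, 51) + (17, 13). λ = (13 - 51)/(17 - 23) ≡ 35/67 mod 73. 67⁻¹ ≡ 12 (mod 73) since 67·12 = 804 ≡ 1, so λ ≡ 55.
  x = λ² - 23 - 17 = 3025 - 40 ≡ 65; y = λ·(23 - 65) - 51 ≡ 48. → (65, 48)
4P: (65, 48) + (17, 13). λ = (13 - 48)/(17 - 65) ≡ 38/25 mod 73. 25⁻¹ ≡ 38 (mod 73), so λ ≡ 57.
  x = λ² - 65 - 17 = 3249 - 82 ≡ 28; y = λ·(65 - 28) - 48 ≡ 17. → (28, 17)
5P: (28, 17) + (17, 13). λ = (13 - 17)/(17 - 28) ≡ 69/62 mod 73. 62⁻¹ ≡ 53 (mod 73) since 62·53 = 3286 ≡ 1, so λ ≡ 7.
  x = λ² - 28 - 17 = 49 - 45 ≡ 4; y = λ·(28 - 4) - 17 ≡ 5. → (4, 5)
6P: (4, 5) + (17, 13). λ = (13 - 5)/(17 - 4) ≡ 8/13 mod 73. 13⁻¹ ≡ 45 (mod 73), so λ ≡ 68.
  x = λ² - 4 - 17 = 4624 - 21 ≡ 4; y = λ·(4 - 4) - 5 ≡ 68. → (4, 68)
7P: (4, 68) + (17, 13). λ = (13 - 68)/(17 - 4) ≡ 18/13 mod 73. 13⁻¹ ≡ 45 (mod 73), so λ ≡ 7.
  x = λ² - 4 - 17 = 49 - 21 ≡ 28; y = λ·(4 - 28) - 68 ≡ 56. → (28, 56)
8P: (28, 56) + (17, 13). λ = (13 - 56)/(17 - 28) ≡ 30/62 mod 73. 62⁻¹ ≡ 53 (mod 73), so λ ≡ 57.
  x = λ² - 28 - 17 = 3249 - 45 ≡ 65; y = λ·(28 - 65) - 56 ≡ 25. → (65, 25)
9P: (65, 25) + (17, 13). λ = (13 - 25)/(17 - 65) ≡ 61/25 mod 73. 25⁻¹ ≡ 38 (mod 73), so λ ≡ 55.
  x = λ² - 65 - 17 = 3025 - 82 ≡ 23; y = λ·(65 - 23) - 25 ≡ 22. → (23, 22)
10P: (23, 22) + (17, 13). λ = (13 - 22)/(17 - 23) ≡ 64/67 mod 73. 67⁻¹ ≡ 12 (mod 73), so λ ≡ 38.
  x = λ² - 23 - 17 = 1444 - 40 ≡ 17; y = λ·(23 - 17) - 22 ≡ 60. → (17, 60)
11P: (17, 60) + (17, 13): same x and y₁ ≡ -y₂, so the sum is ∞.
11P = ∞, so the order is 11.

11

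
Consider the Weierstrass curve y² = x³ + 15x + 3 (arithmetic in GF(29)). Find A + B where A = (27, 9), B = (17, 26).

(5, 0)

(27, 9) + (17, 26). λ = (26 - 9)/(17 - 27) ≡ 17/19 mod 29. 19⁻¹ ≡ 26 (mod 29), so λ ≡ 7.
  x = λ² - 27 - 17 = 49 - 44 ≡ 5; y = λ·(27 - 5) - 9 ≡ 0. → (5, 0)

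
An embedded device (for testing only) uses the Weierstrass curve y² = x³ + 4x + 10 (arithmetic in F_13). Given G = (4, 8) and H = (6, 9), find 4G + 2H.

(6, 9)

First 4G:
Double-and-add on 4 = (100)₂. Start with G = (4, 8) for the leading 1-bit.
double: tangent at (4, 8): λ = (3·4² + 4)/(2·8) ≡ 0/3. 3⁻¹ ≡ 9 (mod 13), so λ ≡ 0·9 ≡ 0.
  x = λ² - 4 - 4 = 0 - 8 ≡ 5; y = λ·(4 - 5) - 8 ≡ 5. → (5, 5)
double: tangent at (5, 5): λ = (3·5² + 4)/(2·5) ≡ 1/10. 10⁻¹ ≡ 4 (mod 13), so λ ≡ 1·4 ≡ 4.
  x = λ² - 5 - 5 = 16 - 10 ≡ 6; y = λ·(5 - 6) - 5 ≡ 4. → (6, 4)
4G = (6, 4).
Next 2H:
Repeated addition: build up to 2H.
2H: tangent at (6, 9): λ = (3·6² + 4)/(2·9) ≡ 8/5. 5⁻¹ ≡ 8 (mod 13), so λ ≡ 8·8 ≡ 12.
  x = λ² - 6 - 6 = 144 - 12 ≡ 2; y = λ·(6 - 2) - 9 ≡ 0. → (2, 0)
2H = (2, 0).
Finally 4G + 2H:
(6, 4) + (2, 0). λ = (0 - 4)/(2 - 6) ≡ 9/9 mod 13. 9⁻¹ ≡ 3 (mod 13), so λ ≡ 1.
  x = λ² - 6 - 2 = 1 - 8 ≡ 6; y = λ·(6 - 6) - 4 ≡ 9. → (6, 9)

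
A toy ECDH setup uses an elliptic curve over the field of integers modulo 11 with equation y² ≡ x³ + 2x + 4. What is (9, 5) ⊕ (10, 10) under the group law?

(6, 10)

(9, 5) + (10, 10). λ = (10 - 5)/(10 - 9) ≡ 5/1 mod 11. 1⁻¹ ≡ 1 (mod 11) since 1·1 = 1 ≡ 1, so λ ≡ 5.
  x = λ² - 9 - 10 = 25 - 19 ≡ 6; y = λ·(9 - 6) - 5 ≡ 10. → (6, 10)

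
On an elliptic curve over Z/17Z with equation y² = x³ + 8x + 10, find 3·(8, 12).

Write Q = (8, 12).
Repeated addition: build up to 3Q.
2Q: tangent at (8, 12): λ = (3·8² + 8)/(2·12) ≡ 13/7. 7⁻¹ ≡ 5 (mod 17), so λ ≡ 13·5 ≡ 14.
  x = λ² - 8 - 8 = 196 - 16 ≡ 10; y = λ·(8 - 10) - 12 ≡ 11. → (10, 11)
3Q: (10, 11) + (8, 12). λ = (12 - 11)/(8 - 10) ≡ 1/15 mod 17. 15⁻¹ ≡ 8 (mod 17) since 15·8 = 120 ≡ 1, so λ ≡ 8.
  x = λ² - 10 - 8 = 64 - 18 ≡ 12; y = λ·(10 - 12) - 11 ≡ 7. → (12, 7)

(12, 7)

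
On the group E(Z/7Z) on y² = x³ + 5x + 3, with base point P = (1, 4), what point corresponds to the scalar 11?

Repeated addition: build up to 11P.
2P: tangent at (1, 4): λ = (3·1² + 5)/(2·4) ≡ 1/1. 1⁻¹ ≡ 1 (mod 7) since 1·1 = 1 ≡ 1, so λ ≡ 1·1 ≡ 1.
  x = λ² - 1 - 1 = 1 - 2 ≡ 6; y = λ·(1 - 6) - 4 ≡ 5. → (6, 5)
3P: (6, 5) + (1, 4). λ = (4 - 5)/(1 - 6) ≡ 6/2 mod 7. 2⁻¹ ≡ 4 (mod 7), so λ ≡ 3.
  x = λ² - 6 - 1 = 9 - 7 ≡ 2; y = λ·(6 - 2) - 5 ≡ 0. → (2, 0)
4P: (2, 0) + (1, 4). λ = (4 - 0)/(1 - 2) ≡ 4/6 mod 7. 6⁻¹ ≡ 6 (mod 7) since 6·6 = 36 ≡ 1, so λ ≡ 3.
  x = λ² - 2 - 1 = 9 - 3 ≡ 6; y = λ·(2 - 6) - 0 ≡ 2. → (6, 2)
5P: (6, 2) + (1, 4). λ = (4 - 2)/(1 - 6) ≡ 2/2 mod 7. 2⁻¹ ≡ 4 (mod 7), so λ ≡ 1.
  x = λ² - 6 - 1 = 1 - 7 ≡ 1; y = λ·(6 - 1) - 2 ≡ 3. → (1, 3)
6P: (1, 3) + (1, 4): same x and y₁ ≡ -y₂, so the sum is O.
7P: O + (1, 4) = (1, 4) (identity).
8P: tangent at (1, 4): λ = (3·1² + 5)/(2·4) ≡ 1/1. 1⁻¹ ≡ 1 (mod 7), so λ ≡ 1·1 ≡ 1.
  x = λ² - 1 - 1 = 1 - 2 ≡ 6; y = λ·(1 - 6) - 4 ≡ 5. → (6, 5)
9P: (6, 5) + (1, 4). λ = (4 - 5)/(1 - 6) ≡ 6/2 mod 7. 2⁻¹ ≡ 4 (mod 7) since 2·4 = 8 ≡ 1, so λ ≡ 3.
  x = λ² - 6 - 1 = 9 - 7 ≡ 2; y = λ·(6 - 2) - 5 ≡ 0. → (2, 0)
10P: (2, 0) + (1, 4). λ = (4 - 0)/(1 - 2) ≡ 4/6 mod 7. 6⁻¹ ≡ 6 (mod 7) since 6·6 = 36 ≡ 1, so λ ≡ 3.
  x = λ² - 2 - 1 = 9 - 3 ≡ 6; y = λ·(2 - 6) - 0 ≡ 2. → (6, 2)
11P: (6, 2) + (1, 4). λ = (4 - 2)/(1 - 6) ≡ 2/2 mod 7. 2⁻¹ ≡ 4 (mod 7) since 2·4 = 8 ≡ 1, so λ ≡ 1.
  x = λ² - 6 - 1 = 1 - 7 ≡ 1; y = λ·(6 - 1) - 2 ≡ 3. → (1, 3)

(1, 3)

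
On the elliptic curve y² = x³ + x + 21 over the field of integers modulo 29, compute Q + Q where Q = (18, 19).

(18, 10)

tangent at (18, 19): λ = (3·18² + 1)/(2·19) ≡ 16/9. 9⁻¹ ≡ 13 (mod 29), so λ ≡ 16·13 ≡ 5.
  x = λ² - 18 - 18 = 25 - 36 ≡ 18; y = λ·(18 - 18) - 19 ≡ 10. → (18, 10)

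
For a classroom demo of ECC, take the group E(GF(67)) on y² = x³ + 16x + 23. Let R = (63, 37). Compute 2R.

(41, 11)

tangent at (63, 37): λ = (3·63² + 16)/(2·37) ≡ 64/7. 7⁻¹ ≡ 48 (mod 67), so λ ≡ 64·48 ≡ 57.
  x = λ² - 63 - 63 = 3249 - 126 ≡ 41; y = λ·(63 - 41) - 37 ≡ 11. → (41, 11)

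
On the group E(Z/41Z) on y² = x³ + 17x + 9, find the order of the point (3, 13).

2P: tangent at (3, 13): λ = (3·3² + 17)/(2·13) ≡ 3/26. 26⁻¹ ≡ 30 (mod 41), so λ ≡ 3·30 ≡ 8.
  x = λ² - 3 - 3 = 64 - 6 ≡ 17; y = λ·(3 - 17) - 13 ≡ 39. → (17, 39)
3P: (17, 39) + (3, 13). λ = (13 - 39)/(3 - 17) ≡ 15/27 mod 41. 27⁻¹ ≡ 38 (mod 41) since 27·38 = 1026 ≡ 1, so λ ≡ 37.
  x = λ² - 17 - 3 = 1369 - 20 ≡ 37; y = λ·(17 - 37) - 39 ≡ 0. → (37, 0)
4P: (37, 0) + (3, 13). λ = (13 - 0)/(3 - 37) ≡ 13/7 mod 41. 7⁻¹ ≡ 6 (mod 41), so λ ≡ 37.
  x = λ² - 37 - 3 = 1369 - 40 ≡ 17; y = λ·(37 - 17) - 0 ≡ 2. → (17, 2)
5P: (17, 2) + (3, 13). λ = (13 - 2)/(3 - 17) ≡ 11/27 mod 41. 27⁻¹ ≡ 38 (mod 41), so λ ≡ 8.
  x = λ² - 17 - 3 = 64 - 20 ≡ 3; y = λ·(17 - 3) - 2 ≡ 28. → (3, 28)
6P: (3, 28) + (3, 13): same x and y₁ ≡ -y₂, so the sum is 𝒪.
6P = 𝒪, so the order is 6.

6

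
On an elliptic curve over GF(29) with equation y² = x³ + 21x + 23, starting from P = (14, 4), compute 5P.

(1, 4)

Double-and-add on 5 = (101)₂. Start with P = (14, 4) for the leading 1-bit.
double: tangent at (14, 4): λ = (3·14² + 21)/(2·4) ≡ 0/8. 8⁻¹ ≡ 11 (mod 29), so λ ≡ 0·11 ≡ 0.
  x = λ² - 14 - 14 = 0 - 28 ≡ 1; y = λ·(14 - 1) - 4 ≡ 25. → (1, 25)
double: tangent at (1, 25): λ = (3·1² + 21)/(2·25) ≡ 24/21. 21⁻¹ ≡ 18 (mod 29), so λ ≡ 24·18 ≡ 26.
  x = λ² - 1 - 1 = 676 - 2 ≡ 7; y = λ·(1 - 7) - 25 ≡ 22. → (7, 22)
add P: (7, 22) + (14, 4). λ = (4 - 22)/(14 - 7) ≡ 11/7 mod 29. 7⁻¹ ≡ 25 (mod 29), so λ ≡ 14.
  x = λ² - 7 - 14 = 196 - 21 ≡ 1; y = λ·(7 - 1) - 22 ≡ 4. → (1, 4)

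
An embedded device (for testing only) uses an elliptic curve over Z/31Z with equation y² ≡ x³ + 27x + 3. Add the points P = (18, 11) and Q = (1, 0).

(18, 11) + (1, 0). λ = (0 - 11)/(1 - 18) ≡ 20/14 mod 31. 14⁻¹ ≡ 20 (mod 31), so λ ≡ 28.
  x = λ² - 18 - 1 = 784 - 19 ≡ 21; y = λ·(18 - 21) - 11 ≡ 29. → (21, 29)

(21, 29)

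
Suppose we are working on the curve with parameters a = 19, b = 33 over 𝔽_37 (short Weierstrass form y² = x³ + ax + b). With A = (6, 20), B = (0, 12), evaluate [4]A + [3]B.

(7, 19)

First 4A:
Double-and-add on 4 = (100)₂. Start with A = (6, 20) for the leading 1-bit.
double: tangent at (6, 20): λ = (3·6² + 19)/(2·20) ≡ 16/3. 3⁻¹ ≡ 25 (mod 37) since 3·25 = 75 ≡ 1, so λ ≡ 16·25 ≡ 30.
  x = λ² - 6 - 6 = 900 - 12 ≡ 0; y = λ·(6 - 0) - 20 ≡ 12. → (0, 12)
double: tangent at (0, 12): λ = (3·0² + 19)/(2·12) ≡ 19/24. 24⁻¹ ≡ 17 (mod 37), so λ ≡ 19·17 ≡ 27.
  x = λ² - 0 - 0 = 729 - 0 ≡ 26; y = λ·(0 - 26) - 12 ≡ 26. → (26, 26)
4A = (26, 26).
Next 3B:
Repeated addition: build up to 3B.
2B: tangent at (0, 12): λ = (3·0² + 19)/(2·12) ≡ 19/24. 24⁻¹ ≡ 17 (mod 37), so λ ≡ 19·17 ≡ 27.
  x = λ² - 0 - 0 = 729 - 0 ≡ 26; y = λ·(0 - 26) - 12 ≡ 26. → (26, 26)
3B: (26, 26) + (0, 12). λ = (12 - 26)/(0 - 26) ≡ 23/11 mod 37. 11⁻¹ ≡ 27 (mod 37) since 11·27 = 297 ≡ 1, so λ ≡ 29.
  x = λ² - 26 - 0 = 841 - 26 ≡ 1; y = λ·(26 - 1) - 26 ≡ 33. → (1, 33)
3B = (1, 33).
Finally 4A + 3B:
(26, 26) + (1, 33). λ = (33 - 26)/(1 - 26) ≡ 7/12 mod 37. 12⁻¹ ≡ 34 (mod 37), so λ ≡ 16.
  x = λ² - 26 - 1 = 256 - 27 ≡ 7; y = λ·(26 - 7) - 26 ≡ 19. → (7, 19)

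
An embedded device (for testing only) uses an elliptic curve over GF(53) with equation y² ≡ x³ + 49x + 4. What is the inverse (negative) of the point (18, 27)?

(18, 26)

-(18, 27) = (18, -27 mod 53) = (18, 26).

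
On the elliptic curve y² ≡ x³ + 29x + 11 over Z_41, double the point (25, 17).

tangent at (25, 17): λ = (3·25² + 29)/(2·17) ≡ 18/34. 34⁻¹ ≡ 35 (mod 41), so λ ≡ 18·35 ≡ 15.
  x = λ² - 25 - 25 = 225 - 50 ≡ 11; y = λ·(25 - 11) - 17 ≡ 29. → (11, 29)

(11, 29)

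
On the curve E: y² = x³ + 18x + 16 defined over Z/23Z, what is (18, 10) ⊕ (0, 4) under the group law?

(18, 10) + (0, 4). λ = (4 - 10)/(0 - 18) ≡ 17/5 mod 23. 5⁻¹ ≡ 14 (mod 23), so λ ≡ 8.
  x = λ² - 18 - 0 = 64 - 18 ≡ 0; y = λ·(18 - 0) - 10 ≡ 19. → (0, 19)

(0, 19)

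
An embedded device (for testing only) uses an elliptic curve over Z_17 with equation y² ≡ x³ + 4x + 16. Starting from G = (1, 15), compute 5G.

Repeated addition: build up to 5G.
2G: tangent at (1, 15): λ = (3·1² + 4)/(2·15) ≡ 7/13. 13⁻¹ ≡ 4 (mod 17) since 13·4 = 52 ≡ 1, so λ ≡ 7·4 ≡ 11.
  x = λ² - 1 - 1 = 121 - 2 ≡ 0; y = λ·(1 - 0) - 15 ≡ 13. → (0, 13)
3G: (0, 13) + (1, 15). λ = (15 - 13)/(1 - 0) ≡ 2/1 mod 17. 1⁻¹ ≡ 1 (mod 17) since 1·1 = 1 ≡ 1, so λ ≡ 2.
  x = λ² - 0 - 1 = 4 - 1 ≡ 3; y = λ·(0 - 3) - 13 ≡ 15. → (3, 15)
4G: (3, 15) + (1, 15). λ = (15 - 15)/(1 - 3) ≡ 0/15 mod 17. 15⁻¹ ≡ 8 (mod 17), so λ ≡ 0.
  x = λ² - 3 - 1 = 0 - 4 ≡ 13; y = λ·(3 - 13) - 15 ≡ 2. → (13, 2)
5G: (13, 2) + (1, 15). λ = (15 - 2)/(1 - 13) ≡ 13/5 mod 17. 5⁻¹ ≡ 7 (mod 17), so λ ≡ 6.
  x = λ² - 13 - 1 = 36 - 14 ≡ 5; y = λ·(13 - 5) - 2 ≡ 12. → (5, 12)

(5, 12)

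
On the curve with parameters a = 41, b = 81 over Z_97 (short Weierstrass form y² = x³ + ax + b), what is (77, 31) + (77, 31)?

(72, 55)

tangent at (77, 31): λ = (3·77² + 41)/(2·31) ≡ 77/62. 62⁻¹ ≡ 36 (mod 97), so λ ≡ 77·36 ≡ 56.
  x = λ² - 77 - 77 = 3136 - 154 ≡ 72; y = λ·(77 - 72) - 31 ≡ 55. → (72, 55)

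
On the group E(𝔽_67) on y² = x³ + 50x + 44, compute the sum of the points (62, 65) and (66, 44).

(62, 65) + (66, 44). λ = (44 - 65)/(66 - 62) ≡ 46/4 mod 67. 4⁻¹ ≡ 17 (mod 67), so λ ≡ 45.
  x = λ² - 62 - 66 = 2025 - 128 ≡ 21; y = λ·(62 - 21) - 65 ≡ 38. → (21, 38)

(21, 38)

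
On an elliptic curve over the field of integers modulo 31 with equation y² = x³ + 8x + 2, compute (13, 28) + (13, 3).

The two points share x = 13 and their y-coordinates satisfy 28 + 3 ≡ 0 (mod 31), so they are inverses. Their sum is O.

O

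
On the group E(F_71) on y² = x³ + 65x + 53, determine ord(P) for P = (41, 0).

2P: (41, 0) + (41, 0): same x and y₁ ≡ -y₂, so the sum is 𝒪.
2P = 𝒪, so the order is 2.

2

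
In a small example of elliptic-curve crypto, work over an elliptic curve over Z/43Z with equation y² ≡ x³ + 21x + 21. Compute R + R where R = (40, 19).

tangent at (40, 19): λ = (3·40² + 21)/(2·19) ≡ 5/38. 38⁻¹ ≡ 17 (mod 43), so λ ≡ 5·17 ≡ 42.
  x = λ² - 40 - 40 = 1764 - 80 ≡ 7; y = λ·(40 - 7) - 19 ≡ 34. → (7, 34)

(7, 34)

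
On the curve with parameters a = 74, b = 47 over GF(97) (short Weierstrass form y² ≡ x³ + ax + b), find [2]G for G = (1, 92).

tangent at (1, 92): λ = (3·1² + 74)/(2·92) ≡ 77/87. 87⁻¹ ≡ 29 (mod 97), so λ ≡ 77·29 ≡ 2.
  x = λ² - 1 - 1 = 4 - 2 ≡ 2; y = λ·(1 - 2) - 92 ≡ 3. → (2, 3)

(2, 3)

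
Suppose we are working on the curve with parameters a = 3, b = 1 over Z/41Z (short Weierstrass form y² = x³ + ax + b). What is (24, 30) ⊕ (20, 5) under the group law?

(13, 8)

(24, 30) + (20, 5). λ = (5 - 30)/(20 - 24) ≡ 16/37 mod 41. 37⁻¹ ≡ 10 (mod 41), so λ ≡ 37.
  x = λ² - 24 - 20 = 1369 - 44 ≡ 13; y = λ·(24 - 13) - 30 ≡ 8. → (13, 8)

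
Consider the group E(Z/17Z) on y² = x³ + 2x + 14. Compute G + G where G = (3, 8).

tangent at (3, 8): λ = (3·3² + 2)/(2·8) ≡ 12/16. 16⁻¹ ≡ 16 (mod 17), so λ ≡ 12·16 ≡ 5.
  x = λ² - 3 - 3 = 25 - 6 ≡ 2; y = λ·(3 - 2) - 8 ≡ 14. → (2, 14)

(2, 14)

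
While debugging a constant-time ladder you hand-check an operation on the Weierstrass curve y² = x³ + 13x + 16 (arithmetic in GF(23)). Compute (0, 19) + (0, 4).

O

The two points share x = 0 and their y-coordinates satisfy 19 + 4 ≡ 0 (mod 23), so they are inverses. Their sum is O.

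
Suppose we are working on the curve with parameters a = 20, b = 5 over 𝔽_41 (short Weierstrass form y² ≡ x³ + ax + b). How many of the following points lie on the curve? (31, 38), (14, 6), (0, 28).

2

(31, 38): 38² ≡ 9, rhs ≡ 35 → off.
(14, 6): 6² ≡ 36, rhs ≡ 36 → on.
(0, 28): 28² ≡ 5, rhs ≡ 5 → on.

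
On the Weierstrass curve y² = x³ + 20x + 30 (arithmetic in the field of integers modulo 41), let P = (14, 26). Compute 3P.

Repeated addition: build up to 3P.
2P: tangent at (14, 26): λ = (3·14² + 20)/(2·26) ≡ 34/11. 11⁻¹ ≡ 15 (mod 41), so λ ≡ 34·15 ≡ 18.
  x = λ² - 14 - 14 = 324 - 28 ≡ 9; y = λ·(14 - 9) - 26 ≡ 23. → (9, 23)
3P: (9, 23) + (14, 26). λ = (26 - 23)/(14 - 9) ≡ 3/5 mod 41. 5⁻¹ ≡ 33 (mod 41), so λ ≡ 17.
  x = λ² - 9 - 14 = 289 - 23 ≡ 20; y = λ·(9 - 20) - 23 ≡ 36. → (20, 36)

(20, 36)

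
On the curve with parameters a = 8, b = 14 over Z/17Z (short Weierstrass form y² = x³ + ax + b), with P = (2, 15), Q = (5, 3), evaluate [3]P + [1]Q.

(2, 2)

First 3P:
Repeated addition: build up to 3P.
2P: tangent at (2, 15): λ = (3·2² + 8)/(2·15) ≡ 3/13. 13⁻¹ ≡ 4 (mod 17) since 13·4 = 52 ≡ 1, so λ ≡ 3·4 ≡ 12.
  x = λ² - 2 - 2 = 144 - 4 ≡ 4; y = λ·(2 - 4) - 15 ≡ 12. → (4, 12)
3P: (4, 12) + (2, 15). λ = (15 - 12)/(2 - 4) ≡ 3/15 mod 17. 15⁻¹ ≡ 8 (mod 17), so λ ≡ 7.
  x = λ² - 4 - 2 = 49 - 6 ≡ 9; y = λ·(4 - 9) - 12 ≡ 4. → (9, 4)
3P = (9, 4).
Finally 3P + Q:
(9, 4) + (5, 3). λ = (3 - 4)/(5 - 9) ≡ 16/13 mod 17. 13⁻¹ ≡ 4 (mod 17), so λ ≡ 13.
  x = λ² - 9 - 5 = 169 - 14 ≡ 2; y = λ·(9 - 2) - 4 ≡ 2. → (2, 2)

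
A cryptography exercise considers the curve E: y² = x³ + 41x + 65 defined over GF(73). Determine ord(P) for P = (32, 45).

7

2P: tangent at (32, 45): λ = (3·32² + 41)/(2·45) ≡ 47/17. 17⁻¹ ≡ 43 (mod 73), so λ ≡ 47·43 ≡ 50.
  x = λ² - 32 - 32 = 2500 - 64 ≡ 27; y = λ·(32 - 27) - 45 ≡ 59. → (27, 59)
3P: (27, 59) + (32, 45). λ = (45 - 59)/(32 - 27) ≡ 59/5 mod 73. 5⁻¹ ≡ 44 (mod 73), so λ ≡ 41.
  x = λ² - 27 - 32 = 1681 - 59 ≡ 16; y = λ·(27 - 16) - 59 ≡ 27. → (16, 27)
4P: (16, 27) + (32, 45). λ = (45 - 27)/(32 - 16) ≡ 18/16 mod 73. 16⁻¹ ≡ 32 (mod 73), so λ ≡ 65.
  x = λ² - 16 - 32 = 4225 - 48 ≡ 16; y = λ·(16 - 16) - 27 ≡ 46. → (16, 46)
5P: (16, 46) + (32, 45). λ = (45 - 46)/(32 - 16) ≡ 72/16 mod 73. 16⁻¹ ≡ 32 (mod 73), so λ ≡ 41.
  x = λ² - 16 - 32 = 1681 - 48 ≡ 27; y = λ·(16 - 27) - 46 ≡ 14. → (27, 14)
6P: (27, 14) + (32, 45). λ = (45 - 14)/(32 - 27) ≡ 31/5 mod 73. 5⁻¹ ≡ 44 (mod 73), so λ ≡ 50.
  x = λ² - 27 - 32 = 2500 - 59 ≡ 32; y = λ·(27 - 32) - 14 ≡ 28. → (32, 28)
7P: (32, 28) + (32, 45): same x and y₁ ≡ -y₂, so the sum is O.
7P = O, so the order is 7.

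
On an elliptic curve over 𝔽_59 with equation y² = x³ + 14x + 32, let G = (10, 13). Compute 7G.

Repeated addition: build up to 7G.
2G: tangent at (10, 13): λ = (3·10² + 14)/(2·13) ≡ 19/26. 26⁻¹ ≡ 25 (mod 59), so λ ≡ 19·25 ≡ 3.
  x = λ² - 10 - 10 = 9 - 20 ≡ 48; y = λ·(10 - 48) - 13 ≡ 50. → (48, 50)
3G: (48, 50) + (10, 13). λ = (13 - 50)/(10 - 48) ≡ 22/21 mod 59. 21⁻¹ ≡ 45 (mod 59) since 21·45 = 945 ≡ 1, so λ ≡ 46.
  x = λ² - 48 - 10 = 2116 - 58 ≡ 52; y = λ·(48 - 52) - 50 ≡ 2. → (52, 2)
4G: (52, 2) + (10, 13). λ = (13 - 2)/(10 - 52) ≡ 11/17 mod 59. 17⁻¹ ≡ 7 (mod 59), so λ ≡ 18.
  x = λ² - 52 - 10 = 324 - 62 ≡ 26; y = λ·(52 - 26) - 2 ≡ 53. → (26, 53)
5G: (26, 53) + (10, 13). λ = (13 - 53)/(10 - 26) ≡ 19/43 mod 59. 43⁻¹ ≡ 11 (mod 59) since 43·11 = 473 ≡ 1, so λ ≡ 32.
  x = λ² - 26 - 10 = 1024 - 36 ≡ 44; y = λ·(26 - 44) - 53 ≡ 20. → (44, 20)
6G: (44, 20) + (10, 13). λ = (13 - 20)/(10 - 44) ≡ 52/25 mod 59. 25⁻¹ ≡ 26 (mod 59), so λ ≡ 54.
  x = λ² - 44 - 10 = 2916 - 54 ≡ 30; y = λ·(44 - 30) - 20 ≡ 28. → (30, 28)
7G: (30, 28) + (10, 13). λ = (13 - 28)/(10 - 30) ≡ 44/39 mod 59. 39⁻¹ ≡ 56 (mod 59), so λ ≡ 45.
  x = λ² - 30 - 10 = 2025 - 40 ≡ 38; y = λ·(30 - 38) - 28 ≡ 25. → (38, 25)

(38, 25)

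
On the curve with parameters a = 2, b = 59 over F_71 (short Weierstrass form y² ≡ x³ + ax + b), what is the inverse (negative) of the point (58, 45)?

(58, 26)

-(58, 45) = (58, -45 mod 71) = (58, 26).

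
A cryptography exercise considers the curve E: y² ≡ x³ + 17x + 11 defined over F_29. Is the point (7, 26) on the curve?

y² = 26² ≡ 9; x³ + 17x + 11 = 473 ≡ 9 (mod 29). 9 = 9.

yes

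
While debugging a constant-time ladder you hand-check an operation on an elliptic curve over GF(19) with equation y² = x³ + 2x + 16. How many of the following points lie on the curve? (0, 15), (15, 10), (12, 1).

2

(0, 15): 15² ≡ 16, rhs ≡ 16 → on.
(15, 10): 10² ≡ 5, rhs ≡ 1 → off.
(12, 1): 1² ≡ 1, rhs ≡ 1 → on.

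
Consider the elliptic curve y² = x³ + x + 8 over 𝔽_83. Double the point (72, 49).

(7, 62)

tangent at (72, 49): λ = (3·72² + 1)/(2·49) ≡ 32/15. 15⁻¹ ≡ 72 (mod 83) since 15·72 = 1080 ≡ 1, so λ ≡ 32·72 ≡ 63.
  x = λ² - 72 - 72 = 3969 - 144 ≡ 7; y = λ·(72 - 7) - 49 ≡ 62. → (7, 62)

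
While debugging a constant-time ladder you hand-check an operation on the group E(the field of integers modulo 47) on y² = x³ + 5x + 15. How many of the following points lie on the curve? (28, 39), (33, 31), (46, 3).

(28, 39): 39² ≡ 17, rhs ≡ 17 → on.
(33, 31): 31² ≡ 21, rhs ≡ 21 → on.
(46, 3): 3² ≡ 9, rhs ≡ 9 → on.

3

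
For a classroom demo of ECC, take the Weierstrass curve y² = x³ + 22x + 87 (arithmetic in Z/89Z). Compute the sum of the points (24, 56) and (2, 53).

(24, 56) + (2, 53). λ = (53 - 56)/(2 - 24) ≡ 86/67 mod 89. 67⁻¹ ≡ 4 (mod 89), so λ ≡ 77.
  x = λ² - 24 - 2 = 5929 - 26 ≡ 29; y = λ·(24 - 29) - 56 ≡ 4. → (29, 4)

(29, 4)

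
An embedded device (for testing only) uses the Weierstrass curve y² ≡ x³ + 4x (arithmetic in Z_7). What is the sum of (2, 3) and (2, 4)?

O

The two points share x = 2 and their y-coordinates satisfy 3 + 4 ≡ 0 (mod 7), so they are inverses. Their sum is the point at infinity.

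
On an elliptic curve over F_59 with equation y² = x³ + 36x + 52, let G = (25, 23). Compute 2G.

tangent at (25, 23): λ = (3·25² + 36)/(2·23) ≡ 23/46. 46⁻¹ ≡ 9 (mod 59), so λ ≡ 23·9 ≡ 30.
  x = λ² - 25 - 25 = 900 - 50 ≡ 24; y = λ·(25 - 24) - 23 ≡ 7. → (24, 7)

(24, 7)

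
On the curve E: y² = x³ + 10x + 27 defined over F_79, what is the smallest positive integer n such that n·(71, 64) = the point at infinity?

2P: tangent at (71, 64): λ = (3·71² + 10)/(2·64) ≡ 44/49. 49⁻¹ ≡ 50 (mod 79), so λ ≡ 44·50 ≡ 67.
  x = λ² - 71 - 71 = 4489 - 142 ≡ 2; y = λ·(71 - 2) - 64 ≡ 56. → (2, 56)
3P: (2, 56) + (71, 64). λ = (64 - 56)/(71 - 2) ≡ 8/69 mod 79. 69⁻¹ ≡ 71 (mod 79), so λ ≡ 15.
  x = λ² - 2 - 71 = 225 - 73 ≡ 73; y = λ·(2 - 73) - 56 ≡ 64. → (73, 64)
4P: (73, 64) + (71, 64). λ = (64 - 64)/(71 - 73) ≡ 0/77 mod 79. 77⁻¹ ≡ 39 (mod 79) since 77·39 = 3003 ≡ 1, so λ ≡ 0.
  x = λ² - 73 - 71 = 0 - 144 ≡ 14; y = λ·(73 - 14) - 64 ≡ 15. → (14, 15)
5P: (14, 15) + (71, 64). λ = (64 - 15)/(71 - 14) ≡ 49/57 mod 79. 57⁻¹ ≡ 61 (mod 79), so λ ≡ 66.
  x = λ² - 14 - 71 = 4356 - 85 ≡ 5; y = λ·(14 - 5) - 15 ≡ 26. → (5, 26)
6P: (5, 26) + (71, 64). λ = (64 - 26)/(71 - 5) ≡ 38/66 mod 79. 66⁻¹ ≡ 6 (mod 79), so λ ≡ 70.
  x = λ² - 5 - 71 = 4900 - 76 ≡ 5; y = λ·(5 - 5) - 26 ≡ 53. → (5, 53)
7P: (5, 53) + (71, 64). λ = (64 - 53)/(71 - 5) ≡ 11/66 mod 79. 66⁻¹ ≡ 6 (mod 79) since 66·6 = 396 ≡ 1, so λ ≡ 66.
  x = λ² - 5 - 71 = 4356 - 76 ≡ 14; y = λ·(5 - 14) - 53 ≡ 64. → (14, 64)
8P: (14, 64) + (71, 64). λ = (64 - 64)/(71 - 14) ≡ 0/57 mod 79. 57⁻¹ ≡ 61 (mod 79), so λ ≡ 0.
  x = λ² - 14 - 71 = 0 - 85 ≡ 73; y = λ·(14 - 73) - 64 ≡ 15. → (73, 15)
9P: (73, 15) + (71, 64). λ = (64 - 15)/(71 - 73) ≡ 49/77 mod 79. 77⁻¹ ≡ 39 (mod 79), so λ ≡ 15.
  x = λ² - 73 - 71 = 225 - 144 ≡ 2; y = λ·(73 - 2) - 15 ≡ 23. → (2, 23)
10P: (2, 23) + (71, 64). λ = (64 - 23)/(71 - 2) ≡ 41/69 mod 79. 69⁻¹ ≡ 71 (mod 79), so λ ≡ 67.
  x = λ² - 2 - 71 = 4489 - 73 ≡ 71; y = λ·(2 - 71) - 23 ≡ 15. → (71, 15)
11P: (71, 15) + (71, 64): same x and y₁ ≡ -y₂, so the sum is the point at infinity.
11P = the point at infinity, so the order is 11.

11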